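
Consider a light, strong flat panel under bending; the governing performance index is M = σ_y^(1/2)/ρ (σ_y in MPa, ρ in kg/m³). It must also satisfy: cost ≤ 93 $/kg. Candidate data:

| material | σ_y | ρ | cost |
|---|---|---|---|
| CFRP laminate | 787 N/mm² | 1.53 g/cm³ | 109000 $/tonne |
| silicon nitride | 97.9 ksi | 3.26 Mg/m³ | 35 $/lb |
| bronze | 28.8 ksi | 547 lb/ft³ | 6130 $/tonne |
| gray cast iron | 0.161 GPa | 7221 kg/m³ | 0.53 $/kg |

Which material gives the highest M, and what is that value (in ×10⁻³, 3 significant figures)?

silicon nitride, M = 7.97×10⁻³

Screen on constraints: cost ≤ 93 $/kg. Survivors: silicon nitride, bronze, gray cast iron.
Convert each candidate to consistent units, then evaluate M:
  silicon nitride: σ_y = 675.0 MPa, ρ = 3260 kg/m³
  bronze: σ_y = 198.6 MPa, ρ = 8762 kg/m³
  gray cast iron: σ_y = 161.0 MPa, ρ = 7221 kg/m³
  silicon nitride: M = 7.97×10⁻³
  gray cast iron: M = 1.76×10⁻³
  bronze: M = 1.61×10⁻³
Silicon nitride has the largest M.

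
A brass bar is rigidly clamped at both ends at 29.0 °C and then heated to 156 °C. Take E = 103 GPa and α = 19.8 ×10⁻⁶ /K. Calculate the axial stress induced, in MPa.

259 MPa

ΔT = 127.0 K. Constrained thermal stress σ = E·α·ΔT = 103.0×10³ MPa × 19.8×10⁻⁶ × 127.0 = 259 MPa (compressive).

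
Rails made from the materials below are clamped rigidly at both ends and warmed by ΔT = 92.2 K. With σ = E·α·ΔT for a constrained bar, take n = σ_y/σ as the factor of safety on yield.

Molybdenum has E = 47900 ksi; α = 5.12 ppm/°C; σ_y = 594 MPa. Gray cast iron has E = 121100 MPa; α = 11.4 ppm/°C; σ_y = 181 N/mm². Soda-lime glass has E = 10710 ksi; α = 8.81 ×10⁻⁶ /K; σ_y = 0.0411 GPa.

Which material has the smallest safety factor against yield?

soda-lime glass

With everything in SI (GPa, ×10⁻⁶/K, MPa):
  molybdenum: E = 330.3, α = 5.12, σ_y = 594.0 → σ = 156 MPa, n = 3.81
  gray cast iron: E = 121.1, α = 11.4, σ_y = 181.0 → σ = 127 MPa, n = 1.42
  soda-lime glass: E = 73.84, α = 8.81, σ_y = 41.10 → σ = 60.0 MPa, n = 0.685
Soda-lime glass has the lowest safety factor, n = 0.685.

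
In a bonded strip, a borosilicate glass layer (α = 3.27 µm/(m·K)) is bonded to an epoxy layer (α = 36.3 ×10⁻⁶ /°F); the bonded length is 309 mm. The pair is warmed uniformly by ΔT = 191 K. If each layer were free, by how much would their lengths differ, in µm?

3660 µm

epoxy: α = 36.3×10⁻⁶/°F × 9/5 = 65.3×10⁻⁶/K.
Δα = |3.27 − 65.3|×10⁻⁶/K = 62.1×10⁻⁶/K.
ΔL_mismatch = Δα·L·ΔT = 62.1×10⁻⁶ × 309.0 mm × 191.0 K = 3660 µm.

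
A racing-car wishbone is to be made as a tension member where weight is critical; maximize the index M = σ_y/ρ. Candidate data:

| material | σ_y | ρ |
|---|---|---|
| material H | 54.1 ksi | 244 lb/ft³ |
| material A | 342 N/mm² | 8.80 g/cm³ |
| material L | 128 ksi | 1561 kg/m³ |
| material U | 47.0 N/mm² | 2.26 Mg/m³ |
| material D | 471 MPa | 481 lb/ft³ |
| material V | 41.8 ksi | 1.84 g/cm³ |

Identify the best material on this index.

material L

Putting every candidate on a common basis:
  material H: σ_y = 373.0 MPa, ρ = 3909 kg/m³
  material A: σ_y = 342.0 MPa, ρ = 8800 kg/m³
  material L: σ_y = 882.5 MPa, ρ = 1561 kg/m³
  material U: σ_y = 47.00 MPa, ρ = 2260 kg/m³
  material D: σ_y = 471.0 MPa, ρ = 7705 kg/m³
  material V: σ_y = 288.2 MPa, ρ = 1840 kg/m³
  material L: M = 565 kN·m/kg
  material V: M = 157 kN·m/kg
  material H: M = 95.4 kN·m/kg
  material D: M = 61.1 kN·m/kg
  material A: M = 38.9 kN·m/kg
  material U: M = 20.8 kN·m/kg
The maximum is for material L.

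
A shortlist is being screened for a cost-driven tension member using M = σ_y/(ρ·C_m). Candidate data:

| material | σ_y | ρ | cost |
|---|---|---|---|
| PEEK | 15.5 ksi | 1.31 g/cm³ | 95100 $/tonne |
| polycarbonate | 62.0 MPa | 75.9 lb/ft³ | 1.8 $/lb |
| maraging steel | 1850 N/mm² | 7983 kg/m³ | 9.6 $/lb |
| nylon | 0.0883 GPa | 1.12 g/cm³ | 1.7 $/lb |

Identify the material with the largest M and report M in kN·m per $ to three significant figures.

nylon, M = 21.0 kN·m per $

Putting every candidate on a common basis:
  PEEK: σ_y = 106.9 MPa, ρ = 1310 kg/m³, cost = 95.10 $/kg
  polycarbonate: σ_y = 62.00 MPa, ρ = 1216 kg/m³, cost = 3.968 $/kg
  maraging steel: σ_y = 1850 MPa, ρ = 7983 kg/m³, cost = 21.16 $/kg
  nylon: σ_y = 88.30 MPa, ρ = 1120 kg/m³, cost = 3.748 $/kg
  nylon: M = 21.0 kN·m per $
  polycarbonate: M = 12.9 kN·m per $
  maraging steel: M = 10.9 kN·m per $
  PEEK: M = 0.858 kN·m per $
Nylon ranks first.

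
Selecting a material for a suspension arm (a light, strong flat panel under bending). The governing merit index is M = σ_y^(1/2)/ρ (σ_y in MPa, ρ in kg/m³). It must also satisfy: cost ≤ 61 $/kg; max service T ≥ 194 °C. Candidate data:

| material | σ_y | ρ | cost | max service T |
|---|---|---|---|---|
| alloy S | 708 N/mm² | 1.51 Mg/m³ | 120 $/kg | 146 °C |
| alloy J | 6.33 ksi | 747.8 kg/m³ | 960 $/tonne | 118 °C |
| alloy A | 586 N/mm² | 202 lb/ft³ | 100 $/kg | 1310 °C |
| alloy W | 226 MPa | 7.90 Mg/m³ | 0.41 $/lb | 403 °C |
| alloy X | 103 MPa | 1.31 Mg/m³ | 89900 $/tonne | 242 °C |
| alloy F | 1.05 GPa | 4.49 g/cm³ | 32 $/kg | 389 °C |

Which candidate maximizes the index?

Screen on constraints: cost ≤ 61 $/kg; max service T ≥ 194 °C. Survivors: alloy W, alloy F.
Putting every candidate on a common basis:
  alloy W: σ_y = 226.0 MPa, ρ = 7900 kg/m³
  alloy F: σ_y = 1050 MPa, ρ = 4490 kg/m³
  alloy F: M = 7.22×10⁻³
  alloy W: M = 1.90×10⁻³
Alloy F has the largest M.

alloy F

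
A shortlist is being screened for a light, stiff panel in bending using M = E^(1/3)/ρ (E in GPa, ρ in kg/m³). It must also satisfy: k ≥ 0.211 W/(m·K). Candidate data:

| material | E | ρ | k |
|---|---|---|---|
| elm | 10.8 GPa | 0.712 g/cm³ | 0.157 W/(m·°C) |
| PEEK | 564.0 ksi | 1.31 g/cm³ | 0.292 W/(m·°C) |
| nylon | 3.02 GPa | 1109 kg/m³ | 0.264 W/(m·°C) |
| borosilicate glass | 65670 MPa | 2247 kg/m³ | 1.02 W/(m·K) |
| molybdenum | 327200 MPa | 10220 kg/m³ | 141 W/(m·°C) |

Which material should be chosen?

borosilicate glass

Screen on constraints: k ≥ 0.211 W/(m·K). Survivors: PEEK, nylon, borosilicate glass, molybdenum.
Putting every candidate on a common basis:
  PEEK: E = 3.889 GPa, ρ = 1310 kg/m³
  nylon: E = 3.020 GPa, ρ = 1109 kg/m³
  borosilicate glass: E = 65.67 GPa, ρ = 2247 kg/m³
  molybdenum: E = 327.2 GPa, ρ = 10220 kg/m³
  borosilicate glass: M = 1.80×10⁻³
  nylon: M = 1.30×10⁻³
  PEEK: M = 1.20×10⁻³
  molybdenum: M = 0.674×10⁻³
Borosilicate glass ranks first.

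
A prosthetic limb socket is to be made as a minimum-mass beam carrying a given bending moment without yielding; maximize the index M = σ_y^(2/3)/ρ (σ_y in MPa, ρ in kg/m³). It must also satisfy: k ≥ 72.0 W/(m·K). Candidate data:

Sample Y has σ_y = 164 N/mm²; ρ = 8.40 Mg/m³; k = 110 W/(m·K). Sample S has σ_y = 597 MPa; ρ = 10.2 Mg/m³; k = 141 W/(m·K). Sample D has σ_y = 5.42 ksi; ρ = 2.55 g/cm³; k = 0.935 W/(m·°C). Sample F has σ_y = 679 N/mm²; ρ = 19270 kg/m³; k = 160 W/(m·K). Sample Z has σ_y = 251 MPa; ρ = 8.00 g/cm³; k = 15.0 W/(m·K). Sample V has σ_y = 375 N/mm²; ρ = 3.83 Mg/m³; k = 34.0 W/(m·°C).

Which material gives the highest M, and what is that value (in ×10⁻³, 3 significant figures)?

Screen on constraints: k ≥ 72.0 W/(m·K). Survivors: sample Y, sample S, sample F.
Normalizing units and computing the index:
  sample Y: σ_y = 164.0 MPa, ρ = 8400 kg/m³
  sample S: σ_y = 597.0 MPa, ρ = 10200 kg/m³
  sample F: σ_y = 679.0 MPa, ρ = 19270 kg/m³
  sample S: M = 6.95×10⁻³
  sample F: M = 4.01×10⁻³
  sample Y: M = 3.57×10⁻³
Highest index: sample S.

sample S, M = 6.95×10⁻³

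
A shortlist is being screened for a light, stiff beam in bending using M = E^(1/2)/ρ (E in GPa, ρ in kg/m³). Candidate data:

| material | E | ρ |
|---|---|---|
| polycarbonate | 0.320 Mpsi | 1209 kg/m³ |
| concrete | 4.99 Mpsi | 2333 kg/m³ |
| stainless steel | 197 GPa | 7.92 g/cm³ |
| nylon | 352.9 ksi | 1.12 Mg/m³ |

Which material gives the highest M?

concrete

Convert each candidate to consistent units, then evaluate M:
  polycarbonate: E = 2.206 GPa, ρ = 1209 kg/m³
  concrete: E = 34.40 GPa, ρ = 2333 kg/m³
  stainless steel: E = 197.0 GPa, ρ = 7920 kg/m³
  nylon: E = 2.433 GPa, ρ = 1120 kg/m³
  concrete: M = 2.51×10⁻³
  stainless steel: M = 1.77×10⁻³
  nylon: M = 1.39×10⁻³
  polycarbonate: M = 1.23×10⁻³
Highest index: concrete.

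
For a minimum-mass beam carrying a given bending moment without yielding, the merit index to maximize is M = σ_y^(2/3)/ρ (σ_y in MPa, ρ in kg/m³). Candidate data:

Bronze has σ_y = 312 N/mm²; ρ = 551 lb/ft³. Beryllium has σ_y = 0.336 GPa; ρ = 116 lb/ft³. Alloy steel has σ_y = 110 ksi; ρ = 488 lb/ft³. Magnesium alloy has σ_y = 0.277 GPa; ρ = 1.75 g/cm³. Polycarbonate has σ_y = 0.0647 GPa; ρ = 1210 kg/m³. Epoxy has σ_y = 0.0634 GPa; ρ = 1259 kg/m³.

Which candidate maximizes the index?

Normalizing units and computing the index:
  bronze: σ_y = 312.0 MPa, ρ = 8826 kg/m³
  beryllium: σ_y = 336.0 MPa, ρ = 1858 kg/m³
  alloy steel: σ_y = 758.4 MPa, ρ = 7817 kg/m³
  magnesium alloy: σ_y = 277.0 MPa, ρ = 1750 kg/m³
  polycarbonate: σ_y = 64.70 MPa, ρ = 1210 kg/m³
  epoxy: σ_y = 63.40 MPa, ρ = 1259 kg/m³
  beryllium: M = 26.0×10⁻³
  magnesium alloy: M = 24.3×10⁻³
  polycarbonate: M = 13.3×10⁻³
  epoxy: M = 12.6×10⁻³
  alloy steel: M = 10.6×10⁻³
  bronze: M = 5.21×10⁻³
The maximum is for beryllium.

beryllium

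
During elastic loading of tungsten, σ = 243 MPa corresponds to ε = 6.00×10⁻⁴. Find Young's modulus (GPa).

405 GPa

E = σ/ε = 243 MPa / 6.00×10⁻⁴ = 405000 MPa = 405 GPa.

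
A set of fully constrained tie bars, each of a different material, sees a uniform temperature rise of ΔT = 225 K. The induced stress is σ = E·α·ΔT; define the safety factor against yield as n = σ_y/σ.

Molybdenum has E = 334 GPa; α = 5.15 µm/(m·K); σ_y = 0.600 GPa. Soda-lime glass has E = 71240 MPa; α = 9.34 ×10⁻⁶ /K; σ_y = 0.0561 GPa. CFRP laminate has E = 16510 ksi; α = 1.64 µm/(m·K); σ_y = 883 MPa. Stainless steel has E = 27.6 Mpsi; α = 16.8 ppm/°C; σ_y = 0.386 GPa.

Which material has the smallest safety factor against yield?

soda-lime glass

Converting E to GPa, α to ×10⁻⁶/K, σ_y to MPa, then σ and n for each:
  molybdenum: E = 334.0, α = 5.15, σ_y = 600.0 → σ = 387 MPa, n = 1.55
  soda-lime glass: E = 71.24, α = 9.34, σ_y = 56.10 → σ = 150 MPa, n = 0.375
  CFRP laminate: E = 113.8, α = 1.64, σ_y = 883.0 → σ = 42.0 MPa, n = 21.0
  stainless steel: E = 190.3, α = 16.8, σ_y = 386.0 → σ = 719 MPa, n = 0.537
The minimum is soda-lime glass at n = 0.375.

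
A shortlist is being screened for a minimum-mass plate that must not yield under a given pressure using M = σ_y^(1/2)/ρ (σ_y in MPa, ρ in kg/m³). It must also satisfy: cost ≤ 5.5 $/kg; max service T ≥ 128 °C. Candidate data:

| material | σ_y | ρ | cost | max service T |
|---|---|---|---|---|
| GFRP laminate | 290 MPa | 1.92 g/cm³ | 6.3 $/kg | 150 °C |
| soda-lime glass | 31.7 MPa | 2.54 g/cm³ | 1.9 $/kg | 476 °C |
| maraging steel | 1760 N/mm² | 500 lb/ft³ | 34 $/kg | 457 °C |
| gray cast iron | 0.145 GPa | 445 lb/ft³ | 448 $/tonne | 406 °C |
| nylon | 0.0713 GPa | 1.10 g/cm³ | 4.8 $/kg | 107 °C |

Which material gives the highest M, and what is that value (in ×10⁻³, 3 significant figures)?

Screen on constraints: cost ≤ 5.5 $/kg; max service T ≥ 128 °C. Survivors: soda-lime glass, gray cast iron.
Normalizing units and computing the index:
  soda-lime glass: σ_y = 31.70 MPa, ρ = 2540 kg/m³
  gray cast iron: σ_y = 145.0 MPa, ρ = 7128 kg/m³
  soda-lime glass: M = 2.22×10⁻³
  gray cast iron: M = 1.69×10⁻³
Highest index: soda-lime glass.

soda-lime glass, M = 2.22×10⁻³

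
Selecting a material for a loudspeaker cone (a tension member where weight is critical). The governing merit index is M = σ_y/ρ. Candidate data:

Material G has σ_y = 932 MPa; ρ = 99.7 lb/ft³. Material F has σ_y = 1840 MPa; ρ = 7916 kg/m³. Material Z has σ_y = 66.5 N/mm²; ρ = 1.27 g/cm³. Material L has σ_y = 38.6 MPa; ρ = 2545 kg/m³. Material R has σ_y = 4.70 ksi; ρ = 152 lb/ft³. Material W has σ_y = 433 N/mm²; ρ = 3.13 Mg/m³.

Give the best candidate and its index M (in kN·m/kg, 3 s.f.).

In SI units:
  material G: σ_y = 932.0 MPa, ρ = 1597 kg/m³
  material F: σ_y = 1840 MPa, ρ = 7916 kg/m³
  material Z: σ_y = 66.50 MPa, ρ = 1270 kg/m³
  material L: σ_y = 38.60 MPa, ρ = 2545 kg/m³
  material R: σ_y = 32.41 MPa, ρ = 2435 kg/m³
  material W: σ_y = 433.0 MPa, ρ = 3130 kg/m³
  material G: M = 584 kN·m/kg
  material F: M = 232 kN·m/kg
  material W: M = 138 kN·m/kg
  material Z: M = 52.4 kN·m/kg
  material L: M = 15.2 kN·m/kg
  material R: M = 13.3 kN·m/kg
Highest index: material G.

material G, M = 584 kN·m/kg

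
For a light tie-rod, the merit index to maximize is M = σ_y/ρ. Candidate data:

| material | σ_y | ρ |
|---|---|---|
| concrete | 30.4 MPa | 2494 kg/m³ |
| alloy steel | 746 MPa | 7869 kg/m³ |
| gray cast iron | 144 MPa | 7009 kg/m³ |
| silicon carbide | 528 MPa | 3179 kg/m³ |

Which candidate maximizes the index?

Per-candidate index values:
  silicon carbide: M = 166 kN·m/kg
  alloy steel: M = 94.8 kN·m/kg
  gray cast iron: M = 20.5 kN·m/kg
  concrete: M = 12.2 kN·m/kg
Silicon carbide ranks first.

silicon carbide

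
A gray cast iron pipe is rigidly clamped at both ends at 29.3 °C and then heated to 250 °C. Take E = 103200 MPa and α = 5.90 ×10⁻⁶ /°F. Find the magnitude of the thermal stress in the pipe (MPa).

E = 103200 MPa = 103.2 GPa.
α = 5.90×10⁻⁶/°F × 9/5 = 10.6×10⁻⁶/K.
ΔT = 220.7 K. Constrained thermal stress σ = E·α·ΔT = 103.2×10³ MPa × 10.6×10⁻⁶ × 220.7 = 242 MPa (compressive).

242 MPa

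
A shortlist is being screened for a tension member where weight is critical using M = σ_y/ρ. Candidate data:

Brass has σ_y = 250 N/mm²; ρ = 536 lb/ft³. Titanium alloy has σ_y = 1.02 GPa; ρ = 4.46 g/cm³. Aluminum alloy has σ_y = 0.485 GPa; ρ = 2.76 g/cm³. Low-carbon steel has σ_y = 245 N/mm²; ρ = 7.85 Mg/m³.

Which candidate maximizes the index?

titanium alloy

Putting every candidate on a common basis:
  brass: σ_y = 250.0 MPa, ρ = 8586 kg/m³
  titanium alloy: σ_y = 1020 MPa, ρ = 4460 kg/m³
  aluminum alloy: σ_y = 485.0 MPa, ρ = 2760 kg/m³
  low-carbon steel: σ_y = 245.0 MPa, ρ = 7850 kg/m³
  titanium alloy: M = 229 kN·m/kg
  aluminum alloy: M = 176 kN·m/kg
  low-carbon steel: M = 31.2 kN·m/kg
  brass: M = 29.1 kN·m/kg
Titanium alloy has the largest M.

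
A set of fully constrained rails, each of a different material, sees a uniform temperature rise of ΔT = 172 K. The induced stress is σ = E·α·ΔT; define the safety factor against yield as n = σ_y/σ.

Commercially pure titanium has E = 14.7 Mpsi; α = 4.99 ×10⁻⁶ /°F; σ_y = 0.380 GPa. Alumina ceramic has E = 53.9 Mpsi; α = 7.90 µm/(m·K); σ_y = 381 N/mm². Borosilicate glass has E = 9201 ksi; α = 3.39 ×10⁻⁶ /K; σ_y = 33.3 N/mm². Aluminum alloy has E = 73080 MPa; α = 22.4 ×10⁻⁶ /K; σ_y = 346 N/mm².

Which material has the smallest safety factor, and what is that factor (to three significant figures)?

Per material, after unit conversion:
  commercially pure titanium: E = 101.4, α = 8.98, σ_y = 380.0 → σ = 157 MPa, n = 2.43
  alumina ceramic: E = 371.6, α = 7.90, σ_y = 381.0 → σ = 505 MPa, n = 0.755
  borosilicate glass: E = 63.44, α = 3.39, σ_y = 33.30 → σ = 37.0 MPa, n = 0.900
  aluminum alloy: E = 73.08, α = 22.4, σ_y = 346.0 → σ = 282 MPa, n = 1.23
Alumina ceramic has the lowest safety factor, n = 0.755.

alumina ceramic, n = 0.755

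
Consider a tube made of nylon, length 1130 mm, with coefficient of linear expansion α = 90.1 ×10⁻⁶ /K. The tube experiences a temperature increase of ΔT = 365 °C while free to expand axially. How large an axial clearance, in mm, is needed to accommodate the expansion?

ΔL = α·L₀·ΔT = 90.1×10⁻⁶ × 1130 mm × 365.0 K = 37.2 mm.

37.2 mm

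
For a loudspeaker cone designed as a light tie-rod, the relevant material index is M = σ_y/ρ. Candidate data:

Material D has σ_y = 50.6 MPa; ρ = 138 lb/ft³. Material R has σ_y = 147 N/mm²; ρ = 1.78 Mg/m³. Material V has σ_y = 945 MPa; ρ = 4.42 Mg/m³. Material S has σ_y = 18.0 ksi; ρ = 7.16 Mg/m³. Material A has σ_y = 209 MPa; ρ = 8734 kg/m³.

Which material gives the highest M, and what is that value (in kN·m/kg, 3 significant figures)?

material V, M = 214 kN·m/kg

Normalizing units and computing the index:
  material D: σ_y = 50.60 MPa, ρ = 2211 kg/m³
  material R: σ_y = 147.0 MPa, ρ = 1780 kg/m³
  material V: σ_y = 945.0 MPa, ρ = 4420 kg/m³
  material S: σ_y = 124.1 MPa, ρ = 7160 kg/m³
  material A: σ_y = 209.0 MPa, ρ = 8734 kg/m³
  material V: M = 214 kN·m/kg
  material R: M = 82.6 kN·m/kg
  material A: M = 23.9 kN·m/kg
  material D: M = 22.9 kN·m/kg
  material S: M = 17.3 kN·m/kg
Material V has the largest M.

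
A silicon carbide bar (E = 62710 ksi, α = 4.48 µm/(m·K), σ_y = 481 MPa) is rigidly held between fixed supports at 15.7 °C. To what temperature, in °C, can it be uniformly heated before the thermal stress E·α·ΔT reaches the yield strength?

264 °C

E = 62710 ksi = 432.4 GPa.
E·α·ΔT = 481.0 MPa ⇒ ΔT = 481.0 / (432.4×10³ × 4.48×10⁻⁶) = 248.3 K.
T = 15.7 + 248.3 = 264.0 °C.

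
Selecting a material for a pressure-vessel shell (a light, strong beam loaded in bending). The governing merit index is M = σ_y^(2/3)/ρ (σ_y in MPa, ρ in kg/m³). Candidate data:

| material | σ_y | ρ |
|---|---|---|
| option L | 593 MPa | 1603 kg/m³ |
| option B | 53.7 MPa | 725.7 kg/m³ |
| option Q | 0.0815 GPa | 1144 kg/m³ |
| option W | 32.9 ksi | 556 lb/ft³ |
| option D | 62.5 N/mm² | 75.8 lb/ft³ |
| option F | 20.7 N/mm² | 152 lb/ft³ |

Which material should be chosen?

option L

After converting to SI:
  option L: σ_y = 593.0 MPa, ρ = 1603 kg/m³
  option B: σ_y = 53.70 MPa, ρ = 725.7 kg/m³
  option Q: σ_y = 81.50 MPa, ρ = 1144 kg/m³
  option W: σ_y = 226.8 MPa, ρ = 8906 kg/m³
  option D: σ_y = 62.50 MPa, ρ = 1214 kg/m³
  option F: σ_y = 20.70 MPa, ρ = 2435 kg/m³
  option L: M = 44.0×10⁻³
  option B: M = 19.6×10⁻³
  option Q: M = 16.4×10⁻³
  option D: M = 13.0×10⁻³
  option W: M = 4.18×10⁻³
  option F: M = 3.10×10⁻³
Highest index: option L.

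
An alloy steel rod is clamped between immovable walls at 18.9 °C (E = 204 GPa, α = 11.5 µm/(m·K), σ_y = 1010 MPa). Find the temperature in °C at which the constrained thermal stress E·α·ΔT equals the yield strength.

E·α·ΔT = 1010 MPa ⇒ ΔT = 1010 / (204.0×10³ × 11.5×10⁻⁶) = 430.5 K.
T = 18.9 + 430.5 = 449.4 °C.

449 °C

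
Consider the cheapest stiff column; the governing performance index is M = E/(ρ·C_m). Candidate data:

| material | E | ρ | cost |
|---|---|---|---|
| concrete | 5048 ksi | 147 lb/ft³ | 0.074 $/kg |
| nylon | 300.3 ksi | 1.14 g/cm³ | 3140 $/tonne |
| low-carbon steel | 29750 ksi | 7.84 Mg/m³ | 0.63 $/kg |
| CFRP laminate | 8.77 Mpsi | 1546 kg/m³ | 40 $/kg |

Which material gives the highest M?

After converting to SI:
  concrete: E = 34.80 GPa, ρ = 2355 kg/m³, cost = 0.07400 $/kg
  nylon: E = 2.070 GPa, ρ = 1140 kg/m³, cost = 3.140 $/kg
  low-carbon steel: E = 205.1 GPa, ρ = 7840 kg/m³, cost = 0.6300 $/kg
  CFRP laminate: E = 60.47 GPa, ρ = 1546 kg/m³, cost = 40.00 $/kg
  concrete: M = 200 MN·m per $
  low-carbon steel: M = 41.5 MN·m per $
  CFRP laminate: M = 0.978 MN·m per $
  nylon: M = 0.578 MN·m per $
Concrete ranks first.

concrete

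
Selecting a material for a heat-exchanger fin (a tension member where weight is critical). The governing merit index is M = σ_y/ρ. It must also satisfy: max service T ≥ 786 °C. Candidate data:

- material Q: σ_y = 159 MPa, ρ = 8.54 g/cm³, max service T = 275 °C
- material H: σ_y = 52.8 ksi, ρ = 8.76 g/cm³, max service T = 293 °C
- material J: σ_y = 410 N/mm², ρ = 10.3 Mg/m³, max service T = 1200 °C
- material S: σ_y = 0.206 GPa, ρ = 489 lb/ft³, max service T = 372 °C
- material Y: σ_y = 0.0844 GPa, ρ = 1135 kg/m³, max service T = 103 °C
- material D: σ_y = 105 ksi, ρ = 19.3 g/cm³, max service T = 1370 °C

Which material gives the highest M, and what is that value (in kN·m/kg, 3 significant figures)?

Screen on constraints: max service T ≥ 786 °C. Survivors: material J, material D.
Convert each candidate to consistent units, then evaluate M:
  material J: σ_y = 410.0 MPa, ρ = 10300 kg/m³
  material D: σ_y = 723.9 MPa, ρ = 19300 kg/m³
  material J: M = 39.8 kN·m/kg
  material D: M = 37.5 kN·m/kg
The maximum is for material J.

material J, M = 39.8 kN·m/kg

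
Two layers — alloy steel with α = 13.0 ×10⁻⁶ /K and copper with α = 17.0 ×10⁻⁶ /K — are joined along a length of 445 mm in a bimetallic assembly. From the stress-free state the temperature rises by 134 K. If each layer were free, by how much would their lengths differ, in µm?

Δα = |13.0 − 17.0|×10⁻⁶/K = 4.00×10⁻⁶/K.
ΔL_mismatch = Δα·L·ΔT = 4.00×10⁻⁶ × 445.0 mm × 134.0 K = 239 µm.

239 µm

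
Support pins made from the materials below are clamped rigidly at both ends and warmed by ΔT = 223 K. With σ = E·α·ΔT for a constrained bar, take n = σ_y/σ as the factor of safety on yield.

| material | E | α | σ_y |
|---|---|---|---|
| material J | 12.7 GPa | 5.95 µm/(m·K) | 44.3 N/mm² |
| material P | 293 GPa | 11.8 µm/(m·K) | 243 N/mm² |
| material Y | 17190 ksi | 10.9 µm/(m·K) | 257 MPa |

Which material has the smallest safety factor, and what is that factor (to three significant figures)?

With everything in SI (GPa, ×10⁻⁶/K, MPa):
  material J: E = 12.70, α = 5.95, σ_y = 44.30 → σ = 16.9 MPa, n = 2.63
  material P: E = 293.0, α = 11.8, σ_y = 243.0 → σ = 771 MPa, n = 0.315
  material Y: E = 118.5, α = 10.9, σ_y = 257.0 → σ = 288 MPa, n = 0.892
Smallest n: material P with n = 0.315.

material P, n = 0.315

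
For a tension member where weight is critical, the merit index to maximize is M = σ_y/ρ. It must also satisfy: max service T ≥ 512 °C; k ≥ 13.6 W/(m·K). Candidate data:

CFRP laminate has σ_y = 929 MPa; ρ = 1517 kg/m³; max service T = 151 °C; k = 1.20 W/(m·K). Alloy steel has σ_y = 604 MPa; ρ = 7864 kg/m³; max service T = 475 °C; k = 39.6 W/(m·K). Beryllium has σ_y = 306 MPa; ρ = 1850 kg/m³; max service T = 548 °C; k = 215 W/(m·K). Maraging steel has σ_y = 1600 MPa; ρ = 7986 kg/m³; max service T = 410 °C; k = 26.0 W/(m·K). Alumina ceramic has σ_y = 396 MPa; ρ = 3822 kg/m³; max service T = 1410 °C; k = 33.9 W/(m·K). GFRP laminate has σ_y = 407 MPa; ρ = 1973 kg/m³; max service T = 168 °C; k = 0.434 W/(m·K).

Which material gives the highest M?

Screen on constraints: max service T ≥ 512 °C; k ≥ 13.6 W/(m·K). Survivors: beryllium, alumina ceramic.
Evaluate M for each candidate:
  beryllium: M = 165 kN·m/kg
  alumina ceramic: M = 104 kN·m/kg
Highest index: beryllium.

beryllium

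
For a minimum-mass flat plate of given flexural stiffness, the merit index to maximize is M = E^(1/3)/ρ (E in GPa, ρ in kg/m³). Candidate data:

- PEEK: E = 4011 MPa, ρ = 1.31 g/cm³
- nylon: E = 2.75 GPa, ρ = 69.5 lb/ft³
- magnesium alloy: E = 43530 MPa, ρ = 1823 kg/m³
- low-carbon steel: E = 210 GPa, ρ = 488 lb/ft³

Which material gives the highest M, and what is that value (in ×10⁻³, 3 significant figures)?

Normalizing units and computing the index:
  PEEK: E = 4.011 GPa, ρ = 1310 kg/m³
  nylon: E = 2.750 GPa, ρ = 1113 kg/m³
  magnesium alloy: E = 43.53 GPa, ρ = 1823 kg/m³
  low-carbon steel: E = 210.0 GPa, ρ = 7817 kg/m³
  magnesium alloy: M = 1.93×10⁻³
  nylon: M = 1.26×10⁻³
  PEEK: M = 1.21×10⁻³
  low-carbon steel: M = 0.760×10⁻³
Highest index: magnesium alloy.

magnesium alloy, M = 1.93×10⁻³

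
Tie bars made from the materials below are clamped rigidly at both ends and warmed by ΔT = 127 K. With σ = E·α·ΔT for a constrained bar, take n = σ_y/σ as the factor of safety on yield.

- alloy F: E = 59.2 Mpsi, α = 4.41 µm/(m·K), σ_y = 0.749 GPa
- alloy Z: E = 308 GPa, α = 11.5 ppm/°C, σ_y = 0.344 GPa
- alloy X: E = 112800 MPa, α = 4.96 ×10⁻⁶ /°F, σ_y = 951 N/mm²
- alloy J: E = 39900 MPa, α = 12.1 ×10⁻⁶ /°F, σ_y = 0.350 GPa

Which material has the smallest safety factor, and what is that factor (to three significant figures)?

alloy Z, n = 0.765

Per material, after unit conversion:
  alloy F: E = 408.2, α = 4.41, σ_y = 749.0 → σ = 229 MPa, n = 3.28
  alloy Z: E = 308.0, α = 11.5, σ_y = 344.0 → σ = 450 MPa, n = 0.765
  alloy X: E = 112.8, α = 8.93, σ_y = 951.0 → σ = 128 MPa, n = 7.44
  alloy J: E = 39.90, α = 21.8, σ_y = 350.0 → σ = 110 MPa, n = 3.17
Alloy Z has the lowest safety factor, n = 0.765.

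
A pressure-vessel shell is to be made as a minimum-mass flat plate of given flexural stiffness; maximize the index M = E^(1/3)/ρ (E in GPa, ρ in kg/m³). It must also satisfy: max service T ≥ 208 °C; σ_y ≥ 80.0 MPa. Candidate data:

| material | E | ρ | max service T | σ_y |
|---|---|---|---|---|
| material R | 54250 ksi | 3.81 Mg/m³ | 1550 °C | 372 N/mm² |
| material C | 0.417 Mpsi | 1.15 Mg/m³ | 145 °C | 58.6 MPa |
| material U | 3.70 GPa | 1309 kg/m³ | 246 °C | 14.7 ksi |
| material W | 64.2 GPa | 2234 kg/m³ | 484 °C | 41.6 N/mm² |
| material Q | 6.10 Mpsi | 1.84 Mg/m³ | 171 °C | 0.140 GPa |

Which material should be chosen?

material R

Screen on constraints: max service T ≥ 208 °C; σ_y ≥ 80.0 MPa. Survivors: material R, material U.
Normalizing units and computing the index:
  material R: E = 374.0 GPa, ρ = 3810 kg/m³
  material U: E = 3.700 GPa, ρ = 1309 kg/m³
  material R: M = 1.89×10⁻³
  material U: M = 1.18×10⁻³
Material R ranks first.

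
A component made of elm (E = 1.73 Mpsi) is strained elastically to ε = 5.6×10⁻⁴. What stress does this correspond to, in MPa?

6.68 MPa

E = 1.73 Mpsi = 11.93 GPa.
σ = E·ε = 11930 MPa × 5.6×10⁻⁴ = 6.68 MPa.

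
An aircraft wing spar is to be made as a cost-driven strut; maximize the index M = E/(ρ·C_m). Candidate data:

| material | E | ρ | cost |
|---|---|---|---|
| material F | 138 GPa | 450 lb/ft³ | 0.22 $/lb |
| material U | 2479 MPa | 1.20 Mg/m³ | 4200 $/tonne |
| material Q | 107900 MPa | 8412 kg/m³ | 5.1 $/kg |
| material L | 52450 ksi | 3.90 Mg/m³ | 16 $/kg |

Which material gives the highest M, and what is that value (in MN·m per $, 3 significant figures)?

In SI units:
  material F: E = 138.0 GPa, ρ = 7208 kg/m³, cost = 0.4850 $/kg
  material U: E = 2.479 GPa, ρ = 1200 kg/m³, cost = 4.200 $/kg
  material Q: E = 107.9 GPa, ρ = 8412 kg/m³, cost = 5.100 $/kg
  material L: E = 361.6 GPa, ρ = 3900 kg/m³, cost = 16.00 $/kg
  material F: M = 39.5 MN·m per $
  material L: M = 5.80 MN·m per $
  material Q: M = 2.52 MN·m per $
  material U: M = 0.492 MN·m per $
Highest index: material F.

material F, M = 39.5 MN·m per $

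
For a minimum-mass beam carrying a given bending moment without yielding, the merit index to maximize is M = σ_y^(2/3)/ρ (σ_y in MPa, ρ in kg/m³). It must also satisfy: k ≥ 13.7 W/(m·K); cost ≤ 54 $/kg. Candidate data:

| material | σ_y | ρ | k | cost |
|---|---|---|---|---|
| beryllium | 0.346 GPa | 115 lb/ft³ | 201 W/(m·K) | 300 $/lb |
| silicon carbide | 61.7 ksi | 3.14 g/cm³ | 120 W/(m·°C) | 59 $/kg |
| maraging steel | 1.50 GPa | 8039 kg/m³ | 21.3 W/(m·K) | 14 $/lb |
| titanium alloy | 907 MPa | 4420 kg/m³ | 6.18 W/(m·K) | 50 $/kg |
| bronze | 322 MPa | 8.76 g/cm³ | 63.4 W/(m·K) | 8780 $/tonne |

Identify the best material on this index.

Screen on constraints: k ≥ 13.7 W/(m·K); cost ≤ 54 $/kg. Survivors: maraging steel, bronze.
In SI units:
  maraging steel: σ_y = 1500 MPa, ρ = 8039 kg/m³
  bronze: σ_y = 322.0 MPa, ρ = 8760 kg/m³
  maraging steel: M = 16.3×10⁻³
  bronze: M = 5.36×10⁻³
Maraging steel ranks first.

maraging steel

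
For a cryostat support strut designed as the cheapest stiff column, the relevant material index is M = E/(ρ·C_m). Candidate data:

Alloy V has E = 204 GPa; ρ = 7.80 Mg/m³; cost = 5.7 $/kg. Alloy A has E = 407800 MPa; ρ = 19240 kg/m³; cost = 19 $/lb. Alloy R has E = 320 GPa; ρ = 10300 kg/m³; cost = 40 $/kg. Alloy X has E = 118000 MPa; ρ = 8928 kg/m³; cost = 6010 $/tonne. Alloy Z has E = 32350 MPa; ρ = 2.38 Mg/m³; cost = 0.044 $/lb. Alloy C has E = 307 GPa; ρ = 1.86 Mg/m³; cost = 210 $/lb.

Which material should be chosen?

alloy Z

Putting every candidate on a common basis:
  alloy V: E = 204.0 GPa, ρ = 7800 kg/m³, cost = 5.700 $/kg
  alloy A: E = 407.8 GPa, ρ = 19240 kg/m³, cost = 41.89 $/kg
  alloy R: E = 320.0 GPa, ρ = 10300 kg/m³, cost = 40.00 $/kg
  alloy X: E = 118.0 GPa, ρ = 8928 kg/m³, cost = 6.010 $/kg
  alloy Z: E = 32.35 GPa, ρ = 2380 kg/m³, cost = 0.09700 $/kg
  alloy C: E = 307.0 GPa, ρ = 1860 kg/m³, cost = 463.0 $/kg
  alloy Z: M = 140 MN·m per $
  alloy V: M = 4.59 MN·m per $
  alloy X: M = 2.20 MN·m per $
  alloy R: M = 0.777 MN·m per $
  alloy A: M = 0.506 MN·m per $
  alloy C: M = 0.357 MN·m per $
Alloy Z has the largest M.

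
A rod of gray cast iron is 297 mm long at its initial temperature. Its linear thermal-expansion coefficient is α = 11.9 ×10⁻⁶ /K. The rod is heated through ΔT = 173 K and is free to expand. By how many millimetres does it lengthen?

ΔL = α·L₀·ΔT = 11.9×10⁻⁶ × 297 mm × 173.0 K = 0.611 mm.

0.611 mm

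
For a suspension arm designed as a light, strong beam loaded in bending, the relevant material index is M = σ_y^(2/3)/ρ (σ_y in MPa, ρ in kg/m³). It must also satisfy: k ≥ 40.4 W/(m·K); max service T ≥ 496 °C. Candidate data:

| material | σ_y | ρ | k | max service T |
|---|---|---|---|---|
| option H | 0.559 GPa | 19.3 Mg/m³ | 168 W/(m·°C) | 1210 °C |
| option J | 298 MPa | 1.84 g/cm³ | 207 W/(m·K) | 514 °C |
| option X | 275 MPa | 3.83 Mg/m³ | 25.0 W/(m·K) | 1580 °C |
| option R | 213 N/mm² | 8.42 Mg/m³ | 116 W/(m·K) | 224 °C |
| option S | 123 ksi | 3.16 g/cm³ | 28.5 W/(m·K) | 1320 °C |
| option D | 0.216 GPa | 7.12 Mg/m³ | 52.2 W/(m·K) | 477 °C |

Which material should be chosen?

option J

Screen on constraints: k ≥ 40.4 W/(m·K); max service T ≥ 496 °C. Survivors: option H, option J.
Convert each candidate to consistent units, then evaluate M:
  option H: σ_y = 559.0 MPa, ρ = 19300 kg/m³
  option J: σ_y = 298.0 MPa, ρ = 1840 kg/m³
  option J: M = 24.2×10⁻³
  option H: M = 3.52×10⁻³
Option J has the largest M.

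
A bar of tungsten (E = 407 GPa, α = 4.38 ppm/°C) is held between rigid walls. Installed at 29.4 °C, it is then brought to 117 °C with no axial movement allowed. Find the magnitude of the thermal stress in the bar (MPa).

ΔT = 87.60 K. Constrained thermal stress σ = E·α·ΔT = 407.0×10³ MPa × 4.38×10⁻⁶ × 87.60 = 156 MPa (compressive).

156 MPa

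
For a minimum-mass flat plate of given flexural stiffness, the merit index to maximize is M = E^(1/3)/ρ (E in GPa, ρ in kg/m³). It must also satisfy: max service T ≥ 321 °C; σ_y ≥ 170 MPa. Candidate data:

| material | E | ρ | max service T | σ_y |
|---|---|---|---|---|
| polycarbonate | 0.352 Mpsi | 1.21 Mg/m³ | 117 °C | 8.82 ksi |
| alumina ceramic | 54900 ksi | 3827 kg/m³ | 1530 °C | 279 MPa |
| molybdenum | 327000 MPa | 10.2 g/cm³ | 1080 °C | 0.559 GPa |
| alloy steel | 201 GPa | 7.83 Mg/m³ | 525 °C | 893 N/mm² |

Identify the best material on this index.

alumina ceramic

Screen on constraints: max service T ≥ 321 °C; σ_y ≥ 170 MPa. Survivors: alumina ceramic, molybdenum, alloy steel.
Putting every candidate on a common basis:
  alumina ceramic: E = 378.5 GPa, ρ = 3827 kg/m³
  molybdenum: E = 327.0 GPa, ρ = 10200 kg/m³
  alloy steel: E = 201.0 GPa, ρ = 7830 kg/m³
  alumina ceramic: M = 1.89×10⁻³
  alloy steel: M = 0.748×10⁻³
  molybdenum: M = 0.675×10⁻³
The maximum is for alumina ceramic.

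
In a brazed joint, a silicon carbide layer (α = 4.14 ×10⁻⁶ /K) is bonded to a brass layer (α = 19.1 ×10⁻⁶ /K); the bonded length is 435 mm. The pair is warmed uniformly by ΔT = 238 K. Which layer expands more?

brass

α(silicon carbide) = 4.14×10⁻⁶/K vs α(brass) = 19.1×10⁻⁶/K.
Higher α expands more for the same ΔT: brass.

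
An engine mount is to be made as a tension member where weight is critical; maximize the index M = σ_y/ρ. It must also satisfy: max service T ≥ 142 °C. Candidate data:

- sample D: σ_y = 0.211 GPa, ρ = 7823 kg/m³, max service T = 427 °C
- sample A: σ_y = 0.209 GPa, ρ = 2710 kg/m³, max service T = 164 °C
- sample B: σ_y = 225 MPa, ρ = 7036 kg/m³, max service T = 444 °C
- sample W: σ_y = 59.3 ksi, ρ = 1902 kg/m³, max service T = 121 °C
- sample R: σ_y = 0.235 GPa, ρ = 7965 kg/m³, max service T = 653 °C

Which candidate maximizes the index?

Screen on constraints: max service T ≥ 142 °C. Survivors: sample D, sample A, sample B, sample R.
After converting to SI:
  sample D: σ_y = 211.0 MPa, ρ = 7823 kg/m³
  sample A: σ_y = 209.0 MPa, ρ = 2710 kg/m³
  sample B: σ_y = 225.0 MPa, ρ = 7036 kg/m³
  sample R: σ_y = 235.0 MPa, ρ = 7965 kg/m³
  sample A: M = 77.1 kN·m/kg
  sample B: M = 32.0 kN·m/kg
  sample R: M = 29.5 kN·m/kg
  sample D: M = 27.0 kN·m/kg
The maximum is for sample A.

sample A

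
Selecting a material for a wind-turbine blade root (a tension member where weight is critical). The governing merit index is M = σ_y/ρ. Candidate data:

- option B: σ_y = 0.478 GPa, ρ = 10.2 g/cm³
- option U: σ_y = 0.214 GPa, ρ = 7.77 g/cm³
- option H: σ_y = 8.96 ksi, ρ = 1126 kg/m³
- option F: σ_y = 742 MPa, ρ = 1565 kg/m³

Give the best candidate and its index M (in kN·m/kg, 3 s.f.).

Putting every candidate on a common basis:
  option B: σ_y = 478.0 MPa, ρ = 10200 kg/m³
  option U: σ_y = 214.0 MPa, ρ = 7770 kg/m³
  option H: σ_y = 61.78 MPa, ρ = 1126 kg/m³
  option F: σ_y = 742.0 MPa, ρ = 1565 kg/m³
  option F: M = 474 kN·m/kg
  option H: M = 54.9 kN·m/kg
  option B: M = 46.9 kN·m/kg
  option U: M = 27.5 kN·m/kg
The maximum is for option F.

option F, M = 474 kN·m/kg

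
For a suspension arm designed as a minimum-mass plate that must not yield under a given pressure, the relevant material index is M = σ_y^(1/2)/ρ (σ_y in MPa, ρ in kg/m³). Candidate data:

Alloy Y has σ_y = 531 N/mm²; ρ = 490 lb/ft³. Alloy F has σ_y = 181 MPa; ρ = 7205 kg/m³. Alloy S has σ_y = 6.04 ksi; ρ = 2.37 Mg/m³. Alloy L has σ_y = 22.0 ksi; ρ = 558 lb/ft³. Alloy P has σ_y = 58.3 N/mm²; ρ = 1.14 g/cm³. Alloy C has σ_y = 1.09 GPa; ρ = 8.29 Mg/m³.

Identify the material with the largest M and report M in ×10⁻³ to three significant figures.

alloy P, M = 6.70×10⁻³

After converting to SI:
  alloy Y: σ_y = 531.0 MPa, ρ = 7849 kg/m³
  alloy F: σ_y = 181.0 MPa, ρ = 7205 kg/m³
  alloy S: σ_y = 41.64 MPa, ρ = 2370 kg/m³
  alloy L: σ_y = 151.7 MPa, ρ = 8938 kg/m³
  alloy P: σ_y = 58.30 MPa, ρ = 1140 kg/m³
  alloy C: σ_y = 1090 MPa, ρ = 8290 kg/m³
  alloy P: M = 6.70×10⁻³
  alloy C: M = 3.98×10⁻³
  alloy Y: M = 2.94×10⁻³
  alloy S: M = 2.72×10⁻³
  alloy F: M = 1.87×10⁻³
  alloy L: M = 1.38×10⁻³
Highest index: alloy P.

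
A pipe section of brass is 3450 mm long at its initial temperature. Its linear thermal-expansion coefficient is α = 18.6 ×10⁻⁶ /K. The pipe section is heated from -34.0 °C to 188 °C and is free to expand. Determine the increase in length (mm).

14.2 mm

ΔT = 188 − (-34.0) = 222.0 K.
ΔL = α·L₀·ΔT = 18.6×10⁻⁶ × 3450 mm × 222.0 K = 14.2 mm.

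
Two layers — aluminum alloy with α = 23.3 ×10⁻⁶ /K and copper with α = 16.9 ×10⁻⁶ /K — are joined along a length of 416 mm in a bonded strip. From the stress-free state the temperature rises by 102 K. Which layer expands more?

aluminum alloy

α(aluminum alloy) = 23.3×10⁻⁶/K vs α(copper) = 16.9×10⁻⁶/K.
Higher α expands more for the same ΔT: aluminum alloy.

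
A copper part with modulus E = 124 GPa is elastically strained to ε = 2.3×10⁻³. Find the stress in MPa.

285 MPa

σ = E·ε = 124000 MPa × 2.3×10⁻³ = 285 MPa.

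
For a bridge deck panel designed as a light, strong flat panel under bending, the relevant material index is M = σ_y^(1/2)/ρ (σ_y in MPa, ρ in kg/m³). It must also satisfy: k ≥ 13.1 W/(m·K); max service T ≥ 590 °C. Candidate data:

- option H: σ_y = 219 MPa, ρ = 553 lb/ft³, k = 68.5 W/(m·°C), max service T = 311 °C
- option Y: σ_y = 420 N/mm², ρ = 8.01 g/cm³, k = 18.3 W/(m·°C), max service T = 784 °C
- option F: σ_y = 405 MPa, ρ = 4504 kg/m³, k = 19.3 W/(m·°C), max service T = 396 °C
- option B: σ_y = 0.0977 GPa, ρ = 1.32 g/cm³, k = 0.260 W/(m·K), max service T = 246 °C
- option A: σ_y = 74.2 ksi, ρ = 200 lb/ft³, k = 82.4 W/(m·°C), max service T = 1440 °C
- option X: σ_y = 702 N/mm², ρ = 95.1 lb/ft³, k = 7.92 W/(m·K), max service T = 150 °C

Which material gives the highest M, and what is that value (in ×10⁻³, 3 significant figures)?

option A, M = 7.06×10⁻³

Screen on constraints: k ≥ 13.1 W/(m·K); max service T ≥ 590 °C. Survivors: option Y, option A.
Putting every candidate on a common basis:
  option Y: σ_y = 420.0 MPa, ρ = 8010 kg/m³
  option A: σ_y = 511.6 MPa, ρ = 3204 kg/m³
  option A: M = 7.06×10⁻³
  option Y: M = 2.56×10⁻³
Highest index: option A.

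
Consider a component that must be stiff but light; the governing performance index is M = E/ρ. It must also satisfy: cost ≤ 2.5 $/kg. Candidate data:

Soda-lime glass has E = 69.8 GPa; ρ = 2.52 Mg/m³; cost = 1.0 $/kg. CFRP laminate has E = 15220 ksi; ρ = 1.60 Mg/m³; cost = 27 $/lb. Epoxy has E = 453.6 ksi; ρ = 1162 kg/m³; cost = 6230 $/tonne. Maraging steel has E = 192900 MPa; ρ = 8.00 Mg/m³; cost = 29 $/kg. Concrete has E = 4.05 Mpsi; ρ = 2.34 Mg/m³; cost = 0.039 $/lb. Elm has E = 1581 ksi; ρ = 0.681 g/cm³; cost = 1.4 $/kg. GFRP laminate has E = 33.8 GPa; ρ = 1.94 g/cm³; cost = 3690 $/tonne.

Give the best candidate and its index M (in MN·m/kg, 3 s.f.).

Screen on constraints: cost ≤ 2.5 $/kg. Survivors: soda-lime glass, concrete, elm.
Putting every candidate on a common basis:
  soda-lime glass: E = 69.80 GPa, ρ = 2520 kg/m³
  concrete: E = 27.92 GPa, ρ = 2340 kg/m³
  elm: E = 10.90 GPa, ρ = 681.0 kg/m³
  soda-lime glass: M = 27.7 MN·m/kg
  elm: M = 16.0 MN·m/kg
  concrete: M = 11.9 MN·m/kg
The maximum is for soda-lime glass.

soda-lime glass, M = 27.7 MN·m/kg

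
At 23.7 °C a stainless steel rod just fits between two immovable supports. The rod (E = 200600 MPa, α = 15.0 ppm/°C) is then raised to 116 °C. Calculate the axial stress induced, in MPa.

E = 200600 MPa = 200.6 GPa.
ΔT = 92.30 K. Constrained thermal stress σ = E·α·ΔT = 200.6×10³ MPa × 15.0×10⁻⁶ × 92.30 = 278 MPa (compressive).

278 MPa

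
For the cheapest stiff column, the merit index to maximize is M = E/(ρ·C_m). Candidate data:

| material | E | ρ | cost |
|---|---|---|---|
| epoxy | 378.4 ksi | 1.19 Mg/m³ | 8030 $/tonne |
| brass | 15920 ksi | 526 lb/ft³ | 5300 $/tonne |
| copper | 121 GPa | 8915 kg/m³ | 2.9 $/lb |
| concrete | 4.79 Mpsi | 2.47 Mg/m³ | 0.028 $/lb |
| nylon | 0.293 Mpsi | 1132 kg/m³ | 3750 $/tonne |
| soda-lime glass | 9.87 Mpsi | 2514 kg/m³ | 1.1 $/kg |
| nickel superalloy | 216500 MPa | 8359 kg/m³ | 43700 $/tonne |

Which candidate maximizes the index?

Putting every candidate on a common basis:
  epoxy: E = 2.609 GPa, ρ = 1190 kg/m³, cost = 8.030 $/kg
  brass: E = 109.8 GPa, ρ = 8426 kg/m³, cost = 5.300 $/kg
  copper: E = 121.0 GPa, ρ = 8915 kg/m³, cost = 6.393 $/kg
  concrete: E = 33.03 GPa, ρ = 2470 kg/m³, cost = 0.06173 $/kg
  nylon: E = 2.020 GPa, ρ = 1132 kg/m³, cost = 3.750 $/kg
  soda-lime glass: E = 68.05 GPa, ρ = 2514 kg/m³, cost = 1.100 $/kg
  nickel superalloy: E = 216.5 GPa, ρ = 8359 kg/m³, cost = 43.70 $/kg
  concrete: M = 217 MN·m per $
  soda-lime glass: M = 24.6 MN·m per $
  brass: M = 2.46 MN·m per $
  copper: M = 2.12 MN·m per $
  nickel superalloy: M = 0.593 MN·m per $
  nylon: M = 0.476 MN·m per $
  epoxy: M = 0.273 MN·m per $
The maximum is for concrete.

concrete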